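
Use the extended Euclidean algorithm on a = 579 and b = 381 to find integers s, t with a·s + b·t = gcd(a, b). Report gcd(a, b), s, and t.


Euclidean algorithm on (579, 381) — divide until remainder is 0:
  579 = 1 · 381 + 198
  381 = 1 · 198 + 183
  198 = 1 · 183 + 15
  183 = 12 · 15 + 3
  15 = 5 · 3 + 0
gcd(579, 381) = 3.
Track Bezout coefficients alongside the remainders: start with r₀ = 579 = a·1 + b·0 (s = 1, t = 0) and r₁ = 381 = a·0 + b·1 (s = 0, t = 1); each new remainder r_{k+1} = r_{k-1} − q_k·r_k inherits s_{k+1} = s_{k-1} − q_k·s_k, t_{k+1} = t_{k-1} − q_k·t_k, so r_k = a·s_k + b·t_k at every step:
  q = 1: r = 198, s = 1 − 1·0 = 1, t = 0 − 1·1 = -1  (check: 579·1 + 381·(-1) = 198)
  q = 1: r = 183, s = 0 − 1·1 = -1, t = 1 − 1·(-1) = 2  (check: 579·(-1) + 381·2 = 183)
  q = 1: r = 15, s = 1 − 1·(-1) = 2, t = -1 − 1·2 = -3  (check: 579·2 + 381·(-3) = 15)
  q = 12: r = 3, s = -1 − 12·2 = -25, t = 2 − 12·(-3) = 38  (check: 579·(-25) + 381·38 = 3)
The row with r = 3 (the gcd) gives the Bezout coefficients s = -25, t = 38.
Result: 579 · (-25) + 381 · (38) = 3.

gcd(579, 381) = 3; s = -25, t = 38 (check: 579·(-25) + 381·38 = 3).


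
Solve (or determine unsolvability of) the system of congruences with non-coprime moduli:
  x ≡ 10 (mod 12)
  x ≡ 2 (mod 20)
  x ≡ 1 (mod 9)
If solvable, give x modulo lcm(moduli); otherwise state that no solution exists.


Moduli 12, 20, 9 are not pairwise coprime, so CRT works modulo lcm(m_i) when all pairwise compatibility conditions hold.
Pairwise compatibility: gcd(m_i, m_j) must divide a_i - a_j for every pair.
Merge one congruence at a time:
  Start: x ≡ 10 (mod 12).
  Combine with x ≡ 2 (mod 20): gcd(12, 20) = 4; 2 - 10 = -8, which IS divisible by 4, so compatible.
    Write x = 10 + 12·t and substitute into x ≡ 2 (mod 20): 12·t ≡ 2 − 10 = -8 (mod 20).
    Divide the congruence (and modulus) by g = 4: 3·t ≡ -2 (mod 5).
    Reduce coefficients mod 5: 3·t ≡ 3 (mod 5).
    The inverse of 3 mod 5 is 2 (since 3·2 = 6 = 1·5 + 1), so t ≡ 2·3 = 6 ≡ 1 (mod 5).
    Then x = 10 + 12·1 = 22, valid modulo lcm(12, 20) = 60: x ≡ 22 (mod 60).
  Combine with x ≡ 1 (mod 9): gcd(60, 9) = 3; 1 - 22 = -21, which IS divisible by 3, so compatible.
    Write x = 22 + 60·t and substitute into x ≡ 1 (mod 9): 60·t ≡ 1 − 22 = -21 (mod 9).
    Divide the congruence (and modulus) by g = 3: 20·t ≡ -7 (mod 3).
    Reduce coefficients mod 3: 2·t ≡ 2 (mod 3).
    The inverse of 2 mod 3 is 2 (since 2·2 = 4 = 1·3 + 1), so t ≡ 2·2 = 4 ≡ 1 (mod 3).
    Then x = 22 + 60·1 = 82, valid modulo lcm(60, 9) = 180: x ≡ 82 (mod 180).
Verify: 82 mod 12 = 10, 82 mod 20 = 2, 82 mod 9 = 1.

x ≡ 82 (mod 180).


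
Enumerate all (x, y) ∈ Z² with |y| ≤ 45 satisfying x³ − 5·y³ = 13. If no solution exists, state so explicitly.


The equation is x³ - 5y³ = 13. For fixed y, x³ = 5·y³ + 13, so a solution requires the RHS to be a perfect cube.
Strategy: iterate y from -45 to 45, compute RHS = 5·y³ + 13, and check whether it is a (positive or negative) perfect cube.
Check small values of y:
  y = 0: RHS = 13 is not a perfect cube.
  y = 1: RHS = 18 is not a perfect cube.
  y = -1: RHS = 8 = (2)³ ⇒ x = 2 works.
  y = 2: RHS = 53 is not a perfect cube.
  y = -2: RHS = -27 = (-3)³ ⇒ x = -3 works.
  y = 3: RHS = 148 is not a perfect cube.
  y = -3: RHS = -122 is not a perfect cube.
Continuing, at y = 7: RHS = 1728 = (12)³ ⇒ x = 12 works.
Searching the remaining y in |y| ≤ 45 finds no further solutions.
Collected solutions: (2, -1), (-3, -2), (12, 7).

Solutions (with |y| ≤ 45): (2, -1), (-3, -2), (12, 7).


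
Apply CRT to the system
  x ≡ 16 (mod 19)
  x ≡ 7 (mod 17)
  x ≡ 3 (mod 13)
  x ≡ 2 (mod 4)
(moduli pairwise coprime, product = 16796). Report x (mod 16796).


Product of moduli M = 19 · 17 · 13 · 4 = 16796.
Merge one congruence at a time:
  Start: x ≡ 16 (mod 19).
  Combine with x ≡ 7 (mod 17); new modulus lcm = 323.
    Write x = 16 + 19·t and substitute into x ≡ 7 (mod 17): 19·t ≡ 7 − 16 = -9 (mod 17).
    Reduce coefficients mod 17: 2·t ≡ 8 (mod 17).
    The inverse of 2 mod 17 is 9 (since 2·9 = 18 = 1·17 + 1), so t ≡ 9·8 = 72 ≡ 4 (mod 17).
    Then x = 16 + 19·4 = 92, valid modulo lcm(19, 17) = 323: x ≡ 92 (mod 323).
  Combine with x ≡ 3 (mod 13); new modulus lcm = 4199.
    Write x = 92 + 323·t and substitute into x ≡ 3 (mod 13): 323·t ≡ 3 − 92 = -89 (mod 13).
    Reduce coefficients mod 13: 11·t ≡ 2 (mod 13).
    The inverse of 11 mod 13 is 6 (since 11·6 = 66 = 5·13 + 1), so t ≡ 6·2 = 12 ≡ 12 (mod 13).
    Then x = 92 + 323·12 = 3968, valid modulo lcm(323, 13) = 4199: x ≡ 3968 (mod 4199).
  Combine with x ≡ 2 (mod 4); new modulus lcm = 16796.
    Write x = 3968 + 4199·t and substitute into x ≡ 2 (mod 4): 4199·t ≡ 2 − 3968 = -3966 (mod 4).
    Reduce coefficients mod 4: 3·t ≡ 2 (mod 4).
    The inverse of 3 mod 4 is 3 (since 3·3 = 9 = 2·4 + 1), so t ≡ 3·2 = 6 ≡ 2 (mod 4).
    Then x = 3968 + 4199·2 = 12366, valid modulo lcm(4199, 4) = 16796: x ≡ 12366 (mod 16796).
Verify against each original: 12366 mod 19 = 16, 12366 mod 17 = 7, 12366 mod 13 = 3, 12366 mod 4 = 2.

x ≡ 12366 (mod 16796).


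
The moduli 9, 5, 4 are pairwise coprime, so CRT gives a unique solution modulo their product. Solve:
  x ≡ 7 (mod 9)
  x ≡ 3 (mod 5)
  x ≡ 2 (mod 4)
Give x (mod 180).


Moduli 9, 5, 4 are pairwise coprime; by CRT there is a unique solution modulo M = 9 · 5 · 4 = 180.
Solve pairwise, accumulating the modulus:
  Start with x ≡ 7 (mod 9).
  Combine with x ≡ 3 (mod 5): since gcd(9, 5) = 1, we get a unique residue mod 45.
    Write x = 7 + 9·t and substitute into x ≡ 3 (mod 5): 9·t ≡ 3 − 7 = -4 (mod 5).
    Reduce coefficients mod 5: 4·t ≡ 1 (mod 5).
    The inverse of 4 mod 5 is 4 (since 4·4 = 16 = 3·5 + 1), so t ≡ 4·1 = 4 ≡ 4 (mod 5).
    Then x = 7 + 9·4 = 43, valid modulo lcm(9, 5) = 45: x ≡ 43 (mod 45).
  Combine with x ≡ 2 (mod 4): since gcd(45, 4) = 1, we get a unique residue mod 180.
    Write x = 43 + 45·t and substitute into x ≡ 2 (mod 4): 45·t ≡ 2 − 43 = -41 (mod 4).
    Reduce coefficients mod 4: 1·t ≡ 3 (mod 4).
    So t ≡ 3 (mod 4).
    Then x = 43 + 45·3 = 178, valid modulo lcm(45, 4) = 180: x ≡ 178 (mod 180).
Verify: 178 mod 9 = 7 ✓, 178 mod 5 = 3 ✓, 178 mod 4 = 2 ✓.

x ≡ 178 (mod 180).


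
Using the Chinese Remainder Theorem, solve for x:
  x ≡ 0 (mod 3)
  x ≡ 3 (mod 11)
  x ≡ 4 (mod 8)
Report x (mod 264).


Moduli 3, 11, 8 are pairwise coprime; by CRT there is a unique solution modulo M = 3 · 11 · 8 = 264.
Solve pairwise, accumulating the modulus:
  Start with x ≡ 0 (mod 3).
  Combine with x ≡ 3 (mod 11): since gcd(3, 11) = 1, we get a unique residue mod 33.
    Write x = 0 + 3·t and substitute into x ≡ 3 (mod 11): 3·t ≡ 3 − 0 = 3 (mod 11).
    The inverse of 3 mod 11 is 4 (since 3·4 = 12 = 1·11 + 1), so t ≡ 4·3 = 12 ≡ 1 (mod 11).
    Then x = 0 + 3·1 = 3, valid modulo lcm(3, 11) = 33: x ≡ 3 (mod 33).
  Combine with x ≡ 4 (mod 8): since gcd(33, 8) = 1, we get a unique residue mod 264.
    Write x = 3 + 33·t and substitute into x ≡ 4 (mod 8): 33·t ≡ 4 − 3 = 1 (mod 8).
    Reduce coefficients mod 8: 1·t ≡ 1 (mod 8).
    So t ≡ 1 (mod 8).
    Then x = 3 + 33·1 = 36, valid modulo lcm(33, 8) = 264: x ≡ 36 (mod 264).
Verify: 36 mod 3 = 0 ✓, 36 mod 11 = 3 ✓, 36 mod 8 = 4 ✓.

x ≡ 36 (mod 264).


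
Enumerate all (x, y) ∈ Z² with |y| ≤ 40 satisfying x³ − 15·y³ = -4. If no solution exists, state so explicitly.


The equation is x³ - 15y³ = -4. For fixed y, x³ = 15·y³ − 4, so a solution requires the RHS to be a perfect cube.
Strategy: iterate y from -40 to 40, compute RHS = 15·y³ − 4, and check whether it is a (positive or negative) perfect cube.
Check small values of y:
  y = 0: RHS = -4 is not a perfect cube.
  y = 1: RHS = 11 is not a perfect cube.
  y = -1: RHS = -19 is not a perfect cube.
  y = 2: RHS = 116 is not a perfect cube.
  y = -2: RHS = -124 is not a perfect cube.
  y = 3: RHS = 401 is not a perfect cube.
  y = -3: RHS = -409 is not a perfect cube.
Continuing the search up to |y| = 40 finds no solutions either.
No (x, y) in the scanned range satisfies the equation.

No integer solutions with |y| ≤ 40.


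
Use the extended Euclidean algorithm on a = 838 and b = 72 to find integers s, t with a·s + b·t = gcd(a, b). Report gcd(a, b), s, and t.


Euclidean algorithm on (838, 72) — divide until remainder is 0:
  838 = 11 · 72 + 46
  72 = 1 · 46 + 26
  46 = 1 · 26 + 20
  26 = 1 · 20 + 6
  20 = 3 · 6 + 2
  6 = 3 · 2 + 0
gcd(838, 72) = 2.
Track Bezout coefficients alongside the remainders: start with r₀ = 838 = a·1 + b·0 (s = 1, t = 0) and r₁ = 72 = a·0 + b·1 (s = 0, t = 1); each new remainder r_{k+1} = r_{k-1} − q_k·r_k inherits s_{k+1} = s_{k-1} − q_k·s_k, t_{k+1} = t_{k-1} − q_k·t_k, so r_k = a·s_k + b·t_k at every step:
  q = 11: r = 46, s = 1 − 11·0 = 1, t = 0 − 11·1 = -11  (check: 838·1 + 72·(-11) = 46)
  q = 1: r = 26, s = 0 − 1·1 = -1, t = 1 − 1·(-11) = 12  (check: 838·(-1) + 72·12 = 26)
  q = 1: r = 20, s = 1 − 1·(-1) = 2, t = -11 − 1·12 = -23  (check: 838·2 + 72·(-23) = 20)
  q = 1: r = 6, s = -1 − 1·2 = -3, t = 12 − 1·(-23) = 35  (check: 838·(-3) + 72·35 = 6)
  q = 3: r = 2, s = 2 − 3·(-3) = 11, t = -23 − 3·35 = -128  (check: 838·11 + 72·(-128) = 2)
The row with r = 2 (the gcd) gives the Bezout coefficients s = 11, t = -128.
Result: 838 · (11) + 72 · (-128) = 2.

gcd(838, 72) = 2; s = 11, t = -128 (check: 838·11 + 72·(-128) = 2).


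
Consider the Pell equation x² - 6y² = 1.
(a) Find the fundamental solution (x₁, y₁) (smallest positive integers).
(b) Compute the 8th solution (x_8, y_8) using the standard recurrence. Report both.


Step 1: Find the fundamental solution (x₁, y₁) of x² - 6y² = 1.
  Expand √6 as a continued fraction. a₀ = ⌊√6⌋ = 2; iterate m_{k+1} = d_k·a_k − m_k, d_{k+1} = (6 − m_{k+1}²)/d_k, a_{k+1} = ⌊(a₀ + m_{k+1})/d_{k+1}⌋ (starting m₀ = 0, d₀ = 1), with convergents p_k = a_k·p_{k-1} + p_{k-2}, q_k = a_k·q_{k-1} + q_{k-2} (p₋₁ = 1, q₋₁ = 0):
  k = 0: a₀ = 2; p₀/q₀ = 2/1; p₀² − 6·q₀² = 4 − 6 = -2.
  k = 1: m = 2, d = 2, a = ⌊(2 + 2)/2⌋ = 2; p/q = (2·2 + 1)/(2·1 + 0) = 5/2; p² − 6·q² = 25 − 24 = 1.
  The first convergent with p² − 6·q² = 1 gives the fundamental solution (x₁, y₁) = (5, 2).
Step 2: Apply the recurrence (x_{n+1}, y_{n+1}) = (x₁x_n + 6y₁y_n, x₁y_n + y₁x_n) repeatedly.
  From (x_1, y_1) = (5, 2): x_2 = 5·5 + 6·2·2 = 49; y_2 = 5·2 + 2·5 = 20.
  From (x_2, y_2) = (49, 20): x_3 = 5·49 + 6·2·20 = 485; y_3 = 5·20 + 2·49 = 198.
  From (x_3, y_3) = (485, 198): x_4 = 5·485 + 6·2·198 = 4801; y_4 = 5·198 + 2·485 = 1960.
  From (x_4, y_4) = (4801, 1960): x_5 = 5·4801 + 6·2·1960 = 47525; y_5 = 5·1960 + 2·4801 = 19402.
  From (x_5, y_5) = (47525, 19402): x_6 = 5·47525 + 6·2·19402 = 470449; y_6 = 5·19402 + 2·47525 = 192060.
  From (x_6, y_6) = (470449, 192060): x_7 = 5·470449 + 6·2·192060 = 4656965; y_7 = 5·192060 + 2·470449 = 1901198.
  From (x_7, y_7) = (4656965, 1901198): x_8 = 5·4656965 + 6·2·1901198 = 46099201; y_8 = 5·1901198 + 2·4656965 = 18819920.
Step 3: Verify x_8² - 6·y_8² = 2125136332838401 - 2125136332838400 = 1 (should be 1). ✓

(x_1, y_1) = (5, 2); (x_8, y_8) = (46099201, 18819920).


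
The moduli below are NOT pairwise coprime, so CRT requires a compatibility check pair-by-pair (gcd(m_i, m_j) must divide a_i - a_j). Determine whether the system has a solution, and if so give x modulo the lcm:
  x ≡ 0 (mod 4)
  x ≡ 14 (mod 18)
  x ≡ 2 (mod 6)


Moduli 4, 18, 6 are not pairwise coprime, so CRT works modulo lcm(m_i) when all pairwise compatibility conditions hold.
Pairwise compatibility: gcd(m_i, m_j) must divide a_i - a_j for every pair.
Merge one congruence at a time:
  Start: x ≡ 0 (mod 4).
  Combine with x ≡ 14 (mod 18): gcd(4, 18) = 2; 14 - 0 = 14, which IS divisible by 2, so compatible.
    Write x = 0 + 4·t and substitute into x ≡ 14 (mod 18): 4·t ≡ 14 − 0 = 14 (mod 18).
    Divide the congruence (and modulus) by g = 2: 2·t ≡ 7 (mod 9).
    The inverse of 2 mod 9 is 5 (since 2·5 = 10 = 1·9 + 1), so t ≡ 5·7 = 35 ≡ 8 (mod 9).
    Then x = 0 + 4·8 = 32, valid modulo lcm(4, 18) = 36: x ≡ 32 (mod 36).
  Combine with x ≡ 2 (mod 6): gcd(36, 6) = 6; 2 - 32 = -30, which IS divisible by 6, so compatible.
    Write x = 32 + 36·t and substitute into x ≡ 2 (mod 6): 36·t ≡ 2 − 32 = -30 (mod 6).
    Divide the congruence (and modulus) by g = 6: 6·t ≡ -5 (mod 1).
    Modulo 1 every t works; take t = 0.
    Then x = 32 + 36·0 = 32, valid modulo lcm(36, 6) = 36: x ≡ 32 (mod 36).
Verify: 32 mod 4 = 0, 32 mod 18 = 14, 32 mod 6 = 2.

x ≡ 32 (mod 36).


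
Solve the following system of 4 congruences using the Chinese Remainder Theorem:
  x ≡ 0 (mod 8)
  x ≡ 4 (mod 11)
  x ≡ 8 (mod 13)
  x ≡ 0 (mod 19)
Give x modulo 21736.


Product of moduli M = 8 · 11 · 13 · 19 = 21736.
Merge one congruence at a time:
  Start: x ≡ 0 (mod 8).
  Combine with x ≡ 4 (mod 11); new modulus lcm = 88.
    Write x = 0 + 8·t and substitute into x ≡ 4 (mod 11): 8·t ≡ 4 − 0 = 4 (mod 11).
    The inverse of 8 mod 11 is 7 (since 8·7 = 56 = 5·11 + 1), so t ≡ 7·4 = 28 ≡ 6 (mod 11).
    Then x = 0 + 8·6 = 48, valid modulo lcm(8, 11) = 88: x ≡ 48 (mod 88).
  Combine with x ≡ 8 (mod 13); new modulus lcm = 1144.
    Write x = 48 + 88·t and substitute into x ≡ 8 (mod 13): 88·t ≡ 8 − 48 = -40 (mod 13).
    Reduce coefficients mod 13: 10·t ≡ 12 (mod 13).
    The inverse of 10 mod 13 is 4 (since 10·4 = 40 = 3·13 + 1), so t ≡ 4·12 = 48 ≡ 9 (mod 13).
    Then x = 48 + 88·9 = 840, valid modulo lcm(88, 13) = 1144: x ≡ 840 (mod 1144).
  Combine with x ≡ 0 (mod 19); new modulus lcm = 21736.
    Write x = 840 + 1144·t and substitute into x ≡ 0 (mod 19): 1144·t ≡ 0 − 840 = -840 (mod 19).
    Reduce coefficients mod 19: 4·t ≡ 15 (mod 19).
    The inverse of 4 mod 19 is 5 (since 4·5 = 20 = 1·19 + 1), so t ≡ 5·15 = 75 ≡ 18 (mod 19).
    Then x = 840 + 1144·18 = 21432, valid modulo lcm(1144, 19) = 21736: x ≡ 21432 (mod 21736).
Verify against each original: 21432 mod 8 = 0, 21432 mod 11 = 4, 21432 mod 13 = 8, 21432 mod 19 = 0.

x ≡ 21432 (mod 21736).


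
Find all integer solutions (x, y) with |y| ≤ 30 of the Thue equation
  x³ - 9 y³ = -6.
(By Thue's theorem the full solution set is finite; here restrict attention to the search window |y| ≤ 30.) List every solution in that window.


The equation is x³ - 9y³ = -6. For fixed y, x³ = 9·y³ − 6, so a solution requires the RHS to be a perfect cube.
Strategy: iterate y from -30 to 30, compute RHS = 9·y³ − 6, and check whether it is a (positive or negative) perfect cube.
Check small values of y:
  y = 0: RHS = -6 is not a perfect cube.
  y = 1: RHS = 3 is not a perfect cube.
  y = -1: RHS = -15 is not a perfect cube.
  y = 2: RHS = 66 is not a perfect cube.
  y = -2: RHS = -78 is not a perfect cube.
  y = 3: RHS = 237 is not a perfect cube.
  y = -3: RHS = -249 is not a perfect cube.
Continuing the search up to |y| = 30 finds no solutions either.
No (x, y) in the scanned range satisfies the equation.

No integer solutions with |y| ≤ 30.


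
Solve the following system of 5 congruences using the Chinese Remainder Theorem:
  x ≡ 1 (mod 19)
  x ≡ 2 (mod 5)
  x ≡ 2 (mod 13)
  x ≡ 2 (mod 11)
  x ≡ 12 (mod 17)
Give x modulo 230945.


Product of moduli M = 19 · 5 · 13 · 11 · 17 = 230945.
Merge one congruence at a time:
  Start: x ≡ 1 (mod 19).
  Combine with x ≡ 2 (mod 5); new modulus lcm = 95.
    Write x = 1 + 19·t and substitute into x ≡ 2 (mod 5): 19·t ≡ 2 − 1 = 1 (mod 5).
    Reduce coefficients mod 5: 4·t ≡ 1 (mod 5).
    The inverse of 4 mod 5 is 4 (since 4·4 = 16 = 3·5 + 1), so t ≡ 4·1 = 4 ≡ 4 (mod 5).
    Then x = 1 + 19·4 = 77, valid modulo lcm(19, 5) = 95: x ≡ 77 (mod 95).
  Combine with x ≡ 2 (mod 13); new modulus lcm = 1235.
    Write x = 77 + 95·t and substitute into x ≡ 2 (mod 13): 95·t ≡ 2 − 77 = -75 (mod 13).
    Reduce coefficients mod 13: 4·t ≡ 3 (mod 13).
    The inverse of 4 mod 13 is 10 (since 4·10 = 40 = 3·13 + 1), so t ≡ 10·3 = 30 ≡ 4 (mod 13).
    Then x = 77 + 95·4 = 457, valid modulo lcm(95, 13) = 1235: x ≡ 457 (mod 1235).
  Combine with x ≡ 2 (mod 11); new modulus lcm = 13585.
    Write x = 457 + 1235·t and substitute into x ≡ 2 (mod 11): 1235·t ≡ 2 − 457 = -455 (mod 11).
    Reduce coefficients mod 11: 3·t ≡ 7 (mod 11).
    The inverse of 3 mod 11 is 4 (since 3·4 = 12 = 1·11 + 1), so t ≡ 4·7 = 28 ≡ 6 (mod 11).
    Then x = 457 + 1235·6 = 7867, valid modulo lcm(1235, 11) = 13585: x ≡ 7867 (mod 13585).
  Combine with x ≡ 12 (mod 17); new modulus lcm = 230945.
    Write x = 7867 + 13585·t and substitute into x ≡ 12 (mod 17): 13585·t ≡ 12 − 7867 = -7855 (mod 17).
    Reduce coefficients mod 17: 2·t ≡ 16 (mod 17).
    The inverse of 2 mod 17 is 9 (since 2·9 = 18 = 1·17 + 1), so t ≡ 9·16 = 144 ≡ 8 (mod 17).
    Then x = 7867 + 13585·8 = 116547, valid modulo lcm(13585, 17) = 230945: x ≡ 116547 (mod 230945).
Verify against each original: 116547 mod 19 = 1, 116547 mod 5 = 2, 116547 mod 13 = 2, 116547 mod 11 = 2, 116547 mod 17 = 12.

x ≡ 116547 (mod 230945).


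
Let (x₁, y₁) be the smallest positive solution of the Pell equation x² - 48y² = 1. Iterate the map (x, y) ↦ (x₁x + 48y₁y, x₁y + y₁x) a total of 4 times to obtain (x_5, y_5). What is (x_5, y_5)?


Step 1: Find the fundamental solution (x₁, y₁) of x² - 48y² = 1.
  Expand √48 as a continued fraction. a₀ = ⌊√48⌋ = 6; iterate m_{k+1} = d_k·a_k − m_k, d_{k+1} = (48 − m_{k+1}²)/d_k, a_{k+1} = ⌊(a₀ + m_{k+1})/d_{k+1}⌋ (starting m₀ = 0, d₀ = 1), with convergents p_k = a_k·p_{k-1} + p_{k-2}, q_k = a_k·q_{k-1} + q_{k-2} (p₋₁ = 1, q₋₁ = 0):
  k = 0: a₀ = 6; p₀/q₀ = 6/1; p₀² − 48·q₀² = 36 − 48 = -12.
  k = 1: m = 6, d = 12, a = ⌊(6 + 6)/12⌋ = 1; p/q = (1·6 + 1)/(1·1 + 0) = 7/1; p² − 48·q² = 49 − 48 = 1.
  The first convergent with p² − 48·q² = 1 gives the fundamental solution (x₁, y₁) = (7, 1).
Step 2: Apply the recurrence (x_{n+1}, y_{n+1}) = (x₁x_n + 48y₁y_n, x₁y_n + y₁x_n) repeatedly.
  From (x_1, y_1) = (7, 1): x_2 = 7·7 + 48·1·1 = 97; y_2 = 7·1 + 1·7 = 14.
  From (x_2, y_2) = (97, 14): x_3 = 7·97 + 48·1·14 = 1351; y_3 = 7·14 + 1·97 = 195.
  From (x_3, y_3) = (1351, 195): x_4 = 7·1351 + 48·1·195 = 18817; y_4 = 7·195 + 1·1351 = 2716.
  From (x_4, y_4) = (18817, 2716): x_5 = 7·18817 + 48·1·2716 = 262087; y_5 = 7·2716 + 1·18817 = 37829.
Step 3: Verify x_5² - 48·y_5² = 68689595569 - 68689595568 = 1 (should be 1). ✓

(x_1, y_1) = (7, 1); (x_5, y_5) = (262087, 37829).


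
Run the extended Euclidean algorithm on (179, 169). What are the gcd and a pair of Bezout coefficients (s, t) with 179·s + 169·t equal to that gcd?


Euclidean algorithm on (179, 169) — divide until remainder is 0:
  179 = 1 · 169 + 10
  169 = 16 · 10 + 9
  10 = 1 · 9 + 1
  9 = 9 · 1 + 0
gcd(179, 169) = 1.
Track Bezout coefficients alongside the remainders: start with r₀ = 179 = a·1 + b·0 (s = 1, t = 0) and r₁ = 169 = a·0 + b·1 (s = 0, t = 1); each new remainder r_{k+1} = r_{k-1} − q_k·r_k inherits s_{k+1} = s_{k-1} − q_k·s_k, t_{k+1} = t_{k-1} − q_k·t_k, so r_k = a·s_k + b·t_k at every step:
  q = 1: r = 10, s = 1 − 1·0 = 1, t = 0 − 1·1 = -1  (check: 179·1 + 169·(-1) = 10)
  q = 16: r = 9, s = 0 − 16·1 = -16, t = 1 − 16·(-1) = 17  (check: 179·(-16) + 169·17 = 9)
  q = 1: r = 1, s = 1 − 1·(-16) = 17, t = -1 − 1·17 = -18  (check: 179·17 + 169·(-18) = 1)
The row with r = 1 (the gcd) gives the Bezout coefficients s = 17, t = -18.
Result: 179 · (17) + 169 · (-18) = 1.

gcd(179, 169) = 1; s = 17, t = -18 (check: 179·17 + 169·(-18) = 1).


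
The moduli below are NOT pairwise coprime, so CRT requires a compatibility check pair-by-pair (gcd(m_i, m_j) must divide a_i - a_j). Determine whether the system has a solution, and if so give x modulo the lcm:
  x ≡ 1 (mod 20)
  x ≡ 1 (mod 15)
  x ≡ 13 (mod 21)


Moduli 20, 15, 21 are not pairwise coprime, so CRT works modulo lcm(m_i) when all pairwise compatibility conditions hold.
Pairwise compatibility: gcd(m_i, m_j) must divide a_i - a_j for every pair.
Merge one congruence at a time:
  Start: x ≡ 1 (mod 20).
  Combine with x ≡ 1 (mod 15): gcd(20, 15) = 5; 1 - 1 = 0, which IS divisible by 5, so compatible.
    Write x = 1 + 20·t and substitute into x ≡ 1 (mod 15): 20·t ≡ 1 − 1 = 0 (mod 15).
    Divide the congruence (and modulus) by g = 5: 4·t ≡ 0 (mod 3).
    Reduce coefficients mod 3: 1·t ≡ 0 (mod 3).
    So t ≡ 0 (mod 3).
    Then x = 1 + 20·0 = 1, valid modulo lcm(20, 15) = 60: x ≡ 1 (mod 60).
  Combine with x ≡ 13 (mod 21): gcd(60, 21) = 3; 13 - 1 = 12, which IS divisible by 3, so compatible.
    Write x = 1 + 60·t and substitute into x ≡ 13 (mod 21): 60·t ≡ 13 − 1 = 12 (mod 21).
    Divide the congruence (and modulus) by g = 3: 20·t ≡ 4 (mod 7).
    Reduce coefficients mod 7: 6·t ≡ 4 (mod 7).
    The inverse of 6 mod 7 is 6 (since 6·6 = 36 = 5·7 + 1), so t ≡ 6·4 = 24 ≡ 3 (mod 7).
    Then x = 1 + 60·3 = 181, valid modulo lcm(60, 21) = 420: x ≡ 181 (mod 420).
Verify: 181 mod 20 = 1, 181 mod 15 = 1, 181 mod 21 = 13.

x ≡ 181 (mod 420).


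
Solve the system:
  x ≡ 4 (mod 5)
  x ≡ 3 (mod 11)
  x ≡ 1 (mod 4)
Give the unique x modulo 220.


Moduli 5, 11, 4 are pairwise coprime; by CRT there is a unique solution modulo M = 5 · 11 · 4 = 220.
Solve pairwise, accumulating the modulus:
  Start with x ≡ 4 (mod 5).
  Combine with x ≡ 3 (mod 11): since gcd(5, 11) = 1, we get a unique residue mod 55.
    Write x = 4 + 5·t and substitute into x ≡ 3 (mod 11): 5·t ≡ 3 − 4 = -1 (mod 11).
    Reduce coefficients mod 11: 5·t ≡ 10 (mod 11).
    The inverse of 5 mod 11 is 9 (since 5·9 = 45 = 4·11 + 1), so t ≡ 9·10 = 90 ≡ 2 (mod 11).
    Then x = 4 + 5·2 = 14, valid modulo lcm(5, 11) = 55: x ≡ 14 (mod 55).
  Combine with x ≡ 1 (mod 4): since gcd(55, 4) = 1, we get a unique residue mod 220.
    Write x = 14 + 55·t and substitute into x ≡ 1 (mod 4): 55·t ≡ 1 − 14 = -13 (mod 4).
    Reduce coefficients mod 4: 3·t ≡ 3 (mod 4).
    The inverse of 3 mod 4 is 3 (since 3·3 = 9 = 2·4 + 1), so t ≡ 3·3 = 9 ≡ 1 (mod 4).
    Then x = 14 + 55·1 = 69, valid modulo lcm(55, 4) = 220: x ≡ 69 (mod 220).
Verify: 69 mod 5 = 4 ✓, 69 mod 11 = 3 ✓, 69 mod 4 = 1 ✓.

x ≡ 69 (mod 220).


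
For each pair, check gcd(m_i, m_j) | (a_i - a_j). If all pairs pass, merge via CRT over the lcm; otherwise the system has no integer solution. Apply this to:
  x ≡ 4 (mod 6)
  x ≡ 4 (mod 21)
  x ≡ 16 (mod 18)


Moduli 6, 21, 18 are not pairwise coprime, so CRT works modulo lcm(m_i) when all pairwise compatibility conditions hold.
Pairwise compatibility: gcd(m_i, m_j) must divide a_i - a_j for every pair.
Merge one congruence at a time:
  Start: x ≡ 4 (mod 6).
  Combine with x ≡ 4 (mod 21): gcd(6, 21) = 3; 4 - 4 = 0, which IS divisible by 3, so compatible.
    Write x = 4 + 6·t and substitute into x ≡ 4 (mod 21): 6·t ≡ 4 − 4 = 0 (mod 21).
    Divide the congruence (and modulus) by g = 3: 2·t ≡ 0 (mod 7).
    The inverse of 2 mod 7 is 4 (since 2·4 = 8 = 1·7 + 1), so t ≡ 4·0 = 0 ≡ 0 (mod 7).
    Then x = 4 + 6·0 = 4, valid modulo lcm(6, 21) = 42: x ≡ 4 (mod 42).
  Combine with x ≡ 16 (mod 18): gcd(42, 18) = 6; 16 - 4 = 12, which IS divisible by 6, so compatible.
    Write x = 4 + 42·t and substitute into x ≡ 16 (mod 18): 42·t ≡ 16 − 4 = 12 (mod 18).
    Divide the congruence (and modulus) by g = 6: 7·t ≡ 2 (mod 3).
    Reduce coefficients mod 3: 1·t ≡ 2 (mod 3).
    So t ≡ 2 (mod 3).
    Then x = 4 + 42·2 = 88, valid modulo lcm(42, 18) = 126: x ≡ 88 (mod 126).
Verify: 88 mod 6 = 4, 88 mod 21 = 4, 88 mod 18 = 16.

x ≡ 88 (mod 126).


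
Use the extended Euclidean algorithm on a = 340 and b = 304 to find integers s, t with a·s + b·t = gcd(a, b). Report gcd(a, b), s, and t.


Euclidean algorithm on (340, 304) — divide until remainder is 0:
  340 = 1 · 304 + 36
  304 = 8 · 36 + 16
  36 = 2 · 16 + 4
  16 = 4 · 4 + 0
gcd(340, 304) = 4.
Track Bezout coefficients alongside the remainders: start with r₀ = 340 = a·1 + b·0 (s = 1, t = 0) and r₁ = 304 = a·0 + b·1 (s = 0, t = 1); each new remainder r_{k+1} = r_{k-1} − q_k·r_k inherits s_{k+1} = s_{k-1} − q_k·s_k, t_{k+1} = t_{k-1} − q_k·t_k, so r_k = a·s_k + b·t_k at every step:
  q = 1: r = 36, s = 1 − 1·0 = 1, t = 0 − 1·1 = -1  (check: 340·1 + 304·(-1) = 36)
  q = 8: r = 16, s = 0 − 8·1 = -8, t = 1 − 8·(-1) = 9  (check: 340·(-8) + 304·9 = 16)
  q = 2: r = 4, s = 1 − 2·(-8) = 17, t = -1 − 2·9 = -19  (check: 340·17 + 304·(-19) = 4)
The row with r = 4 (the gcd) gives the Bezout coefficients s = 17, t = -19.
Result: 340 · (17) + 304 · (-19) = 4.

gcd(340, 304) = 4; s = 17, t = -19 (check: 340·17 + 304·(-19) = 4).


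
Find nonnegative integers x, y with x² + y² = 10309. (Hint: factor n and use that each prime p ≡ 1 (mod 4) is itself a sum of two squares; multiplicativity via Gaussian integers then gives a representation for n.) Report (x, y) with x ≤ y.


Step 1: Factor n = 10309 = 13^2 · 61.
Step 2: Check the mod-4 condition on each prime factor: 13 ≡ 1 (mod 4), exponent 2; 61 ≡ 1 (mod 4), exponent 1.
All primes ≡ 3 (mod 4) appear to even exponent (or don't appear), so by the two-squares theorem n IS expressible as a sum of two squares.
Step 3: Build a representation. Here n = 13 · 13 · 61 is a product of primes ≡ 1 (mod 4). Each prime p ≡ 1 (mod 4) is itself a sum of two squares; find a² by testing p − a² for a perfect square:
  13: 13 − 1² = 12, 13 − 2² = 9 = 3² ⇒ 13 = 2² + 3².
  61: 61 − 1² = 60, 61 − 2² = 57, 61 − 3² = 52, 61 − 4² = 45, 61 − 5² = 36 = 6² ⇒ 61 = 5² + 6².
  Combine using the Brahmagupta–Fibonacci identity (a² + b²)(c² + d²) = (ac − bd)² + (ad + bc)² = (ac + bd)² + (ad − bc)²:
  13 · 13 = 169: from (2² + 3²)(2² + 3²), take (2·2 − 3·3, 2·3 + 3·2) = (4 − 9, 6 + 6) = (-5, 12); dropping signs (only squares matter) gives (5, 12); check 5² + 12² = 25 + 144 = 169 ✓.
  169 · 61 = 10309: from (5² + 12²)(5² + 6²), take (5·5 − 12·6, 5·6 + 12·5) = (25 − 72, 30 + 60) = (-47, 90); dropping signs (only squares matter) gives (47, 90); check 47² + 90² = 2209 + 8100 = 10309 ✓.
Step 4: Order so x ≤ y and verify: 47² + 90² = 2209 + 8100 = 10309 = n. ✓

n = 10309 = 47² + 90² (one valid representation with x ≤ y).


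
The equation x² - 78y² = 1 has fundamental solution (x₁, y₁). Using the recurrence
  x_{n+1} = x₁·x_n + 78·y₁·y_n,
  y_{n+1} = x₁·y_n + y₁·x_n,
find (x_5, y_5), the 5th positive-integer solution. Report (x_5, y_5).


Step 1: Find the fundamental solution (x₁, y₁) of x² - 78y² = 1.
  Expand √78 as a continued fraction. a₀ = ⌊√78⌋ = 8; iterate m_{k+1} = d_k·a_k − m_k, d_{k+1} = (78 − m_{k+1}²)/d_k, a_{k+1} = ⌊(a₀ + m_{k+1})/d_{k+1}⌋ (starting m₀ = 0, d₀ = 1), with convergents p_k = a_k·p_{k-1} + p_{k-2}, q_k = a_k·q_{k-1} + q_{k-2} (p₋₁ = 1, q₋₁ = 0):
  k = 0: a₀ = 8; p₀/q₀ = 8/1; p₀² − 78·q₀² = 64 − 78 = -14.
  k = 1: m = 8, d = 14, a = ⌊(8 + 8)/14⌋ = 1; p/q = (1·8 + 1)/(1·1 + 0) = 9/1; p² − 78·q² = 81 − 78 = 3.
  k = 2: m = 6, d = 3, a = ⌊(8 + 6)/3⌋ = 4; p/q = (4·9 + 8)/(4·1 + 1) = 44/5; p² − 78·q² = 1936 − 1950 = -14.
  k = 3: m = 6, d = 14, a = ⌊(8 + 6)/14⌋ = 1; p/q = (1·44 + 9)/(1·5 + 1) = 53/6; p² − 78·q² = 2809 − 2808 = 1.
  The first convergent with p² − 78·q² = 1 gives the fundamental solution (x₁, y₁) = (53, 6).
Step 2: Apply the recurrence (x_{n+1}, y_{n+1}) = (x₁x_n + 78y₁y_n, x₁y_n + y₁x_n) repeatedly.
  From (x_1, y_1) = (53, 6): x_2 = 53·53 + 78·6·6 = 5617; y_2 = 53·6 + 6·53 = 636.
  From (x_2, y_2) = (5617, 636): x_3 = 53·5617 + 78·6·636 = 595349; y_3 = 53·636 + 6·5617 = 67410.
  From (x_3, y_3) = (595349, 67410): x_4 = 53·595349 + 78·6·67410 = 63101377; y_4 = 53·67410 + 6·595349 = 7144824.
  From (x_4, y_4) = (63101377, 7144824): x_5 = 53·63101377 + 78·6·7144824 = 6688150613; y_5 = 53·7144824 + 6·63101377 = 757283934.
Step 3: Verify x_5² - 78·y_5² = 44731358622172275769 - 44731358622172275768 = 1 (should be 1). ✓

(x_1, y_1) = (53, 6); (x_5, y_5) = (6688150613, 757283934).


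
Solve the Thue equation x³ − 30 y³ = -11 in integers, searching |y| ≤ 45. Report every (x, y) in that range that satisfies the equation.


The equation is x³ - 30y³ = -11. For fixed y, x³ = 30·y³ − 11, so a solution requires the RHS to be a perfect cube.
Strategy: iterate y from -45 to 45, compute RHS = 30·y³ − 11, and check whether it is a (positive or negative) perfect cube.
Check small values of y:
  y = 0: RHS = -11 is not a perfect cube.
  y = 1: RHS = 19 is not a perfect cube.
  y = -1: RHS = -41 is not a perfect cube.
  y = 2: RHS = 229 is not a perfect cube.
  y = -2: RHS = -251 is not a perfect cube.
  y = 3: RHS = 799 is not a perfect cube.
  y = -3: RHS = -821 is not a perfect cube.
Continuing the search up to |y| = 45 finds no solutions either.
No (x, y) in the scanned range satisfies the equation.

No integer solutions with |y| ≤ 45.


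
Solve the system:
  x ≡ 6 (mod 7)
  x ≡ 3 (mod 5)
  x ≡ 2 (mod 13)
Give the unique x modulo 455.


Moduli 7, 5, 13 are pairwise coprime; by CRT there is a unique solution modulo M = 7 · 5 · 13 = 455.
Solve pairwise, accumulating the modulus:
  Start with x ≡ 6 (mod 7).
  Combine with x ≡ 3 (mod 5): since gcd(7, 5) = 1, we get a unique residue mod 35.
    Write x = 6 + 7·t and substitute into x ≡ 3 (mod 5): 7·t ≡ 3 − 6 = -3 (mod 5).
    Reduce coefficients mod 5: 2·t ≡ 2 (mod 5).
    The inverse of 2 mod 5 is 3 (since 2·3 = 6 = 1·5 + 1), so t ≡ 3·2 = 6 ≡ 1 (mod 5).
    Then x = 6 + 7·1 = 13, valid modulo lcm(7, 5) = 35: x ≡ 13 (mod 35).
  Combine with x ≡ 2 (mod 13): since gcd(35, 13) = 1, we get a unique residue mod 455.
    Write x = 13 + 35·t and substitute into x ≡ 2 (mod 13): 35·t ≡ 2 − 13 = -11 (mod 13).
    Reduce coefficients mod 13: 9·t ≡ 2 (mod 13).
    The inverse of 9 mod 13 is 3 (since 9·3 = 27 = 2·13 + 1), so t ≡ 3·2 = 6 ≡ 6 (mod 13).
    Then x = 13 + 35·6 = 223, valid modulo lcm(35, 13) = 455: x ≡ 223 (mod 455).
Verify: 223 mod 7 = 6 ✓, 223 mod 5 = 3 ✓, 223 mod 13 = 2 ✓.

x ≡ 223 (mod 455).


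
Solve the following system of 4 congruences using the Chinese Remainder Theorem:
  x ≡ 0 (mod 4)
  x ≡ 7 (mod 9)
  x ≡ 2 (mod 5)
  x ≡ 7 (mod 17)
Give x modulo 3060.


Product of moduli M = 4 · 9 · 5 · 17 = 3060.
Merge one congruence at a time:
  Start: x ≡ 0 (mod 4).
  Combine with x ≡ 7 (mod 9); new modulus lcm = 36.
    Write x = 0 + 4·t and substitute into x ≡ 7 (mod 9): 4·t ≡ 7 − 0 = 7 (mod 9).
    The inverse of 4 mod 9 is 7 (since 4·7 = 28 = 3·9 + 1), so t ≡ 7·7 = 49 ≡ 4 (mod 9).
    Then x = 0 + 4·4 = 16, valid modulo lcm(4, 9) = 36: x ≡ 16 (mod 36).
  Combine with x ≡ 2 (mod 5); new modulus lcm = 180.
    Write x = 16 + 36·t and substitute into x ≡ 2 (mod 5): 36·t ≡ 2 − 16 = -14 (mod 5).
    Reduce coefficients mod 5: 1·t ≡ 1 (mod 5).
    So t ≡ 1 (mod 5).
    Then x = 16 + 36·1 = 52, valid modulo lcm(36, 5) = 180: x ≡ 52 (mod 180).
  Combine with x ≡ 7 (mod 17); new modulus lcm = 3060.
    Write x = 52 + 180·t and substitute into x ≡ 7 (mod 17): 180·t ≡ 7 − 52 = -45 (mod 17).
    Reduce coefficients mod 17: 10·t ≡ 6 (mod 17).
    The inverse of 10 mod 17 is 12 (since 10·12 = 120 = 7·17 + 1), so t ≡ 12·6 = 72 ≡ 4 (mod 17).
    Then x = 52 + 180·4 = 772, valid modulo lcm(180, 17) = 3060: x ≡ 772 (mod 3060).
Verify against each original: 772 mod 4 = 0, 772 mod 9 = 7, 772 mod 5 = 2, 772 mod 17 = 7.

x ≡ 772 (mod 3060).


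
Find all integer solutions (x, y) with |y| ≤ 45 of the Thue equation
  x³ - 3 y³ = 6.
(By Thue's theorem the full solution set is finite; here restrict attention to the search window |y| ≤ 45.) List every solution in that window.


The equation is x³ - 3y³ = 6. For fixed y, x³ = 3·y³ + 6, so a solution requires the RHS to be a perfect cube.
Strategy: iterate y from -45 to 45, compute RHS = 3·y³ + 6, and check whether it is a (positive or negative) perfect cube.
Check small values of y:
  y = 0: RHS = 6 is not a perfect cube.
  y = 1: RHS = 9 is not a perfect cube.
  y = -1: RHS = 3 is not a perfect cube.
  y = 2: RHS = 30 is not a perfect cube.
  y = -2: RHS = -18 is not a perfect cube.
  y = 3: RHS = 87 is not a perfect cube.
  y = -3: RHS = -75 is not a perfect cube.
Continuing the search up to |y| = 45 finds no solutions either.
No (x, y) in the scanned range satisfies the equation.

No integer solutions with |y| ≤ 45.


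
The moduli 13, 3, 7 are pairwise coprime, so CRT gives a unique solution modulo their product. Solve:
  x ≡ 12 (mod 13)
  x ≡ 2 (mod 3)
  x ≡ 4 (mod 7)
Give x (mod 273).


Moduli 13, 3, 7 are pairwise coprime; by CRT there is a unique solution modulo M = 13 · 3 · 7 = 273.
Solve pairwise, accumulating the modulus:
  Start with x ≡ 12 (mod 13).
  Combine with x ≡ 2 (mod 3): since gcd(13, 3) = 1, we get a unique residue mod 39.
    Write x = 12 + 13·t and substitute into x ≡ 2 (mod 3): 13·t ≡ 2 − 12 = -10 (mod 3).
    Reduce coefficients mod 3: 1·t ≡ 2 (mod 3).
    So t ≡ 2 (mod 3).
    Then x = 12 + 13·2 = 38, valid modulo lcm(13, 3) = 39: x ≡ 38 (mod 39).
  Combine with x ≡ 4 (mod 7): since gcd(39, 7) = 1, we get a unique residue mod 273.
    Write x = 38 + 39·t and substitute into x ≡ 4 (mod 7): 39·t ≡ 4 − 38 = -34 (mod 7).
    Reduce coefficients mod 7: 4·t ≡ 1 (mod 7).
    The inverse of 4 mod 7 is 2 (since 4·2 = 8 = 1·7 + 1), so t ≡ 2·1 = 2 ≡ 2 (mod 7).
    Then x = 38 + 39·2 = 116, valid modulo lcm(39, 7) = 273: x ≡ 116 (mod 273).
Verify: 116 mod 13 = 12 ✓, 116 mod 3 = 2 ✓, 116 mod 7 = 4 ✓.

x ≡ 116 (mod 273).


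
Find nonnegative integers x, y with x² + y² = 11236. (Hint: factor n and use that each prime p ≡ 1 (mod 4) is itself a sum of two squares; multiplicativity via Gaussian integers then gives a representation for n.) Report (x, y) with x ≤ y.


Step 1: Factor n = 11236 = 2^2 · 53^2.
Step 2: Check the mod-4 condition on each prime factor: 2 = 2 (special); 53 ≡ 1 (mod 4), exponent 2.
All primes ≡ 3 (mod 4) appear to even exponent (or don't appear), so by the two-squares theorem n IS expressible as a sum of two squares.
Step 3: Build a representation. Group n = k² · m with k = 2 and m = 53 · 53 = 2809 (a product of primes ≡ 1 (mod 4)); a representation of m scales to one of n via (k·x)² + (k·y)² = k²(x² + y²). Each prime p ≡ 1 (mod 4) is itself a sum of two squares; find a² by testing p − a² for a perfect square:
  53: 53 − 1² = 52, 53 − 2² = 49 = 7² ⇒ 53 = 2² + 7².
  Combine using the Brahmagupta–Fibonacci identity (a² + b²)(c² + d²) = (ac − bd)² + (ad + bc)² = (ac + bd)² + (ad − bc)²:
  53 · 53 = 2809: from (2² + 7²)(2² + 7²), take (2·2 − 7·7, 2·7 + 7·2) = (4 − 49, 14 + 14) = (-45, 28); dropping signs (only squares matter) gives (45, 28); check 45² + 28² = 2025 + 784 = 2809 ✓.
  Scale by k = 2: (2·45, 2·28) = (90, 56).
Step 4: Order so x ≤ y and verify: 56² + 90² = 3136 + 8100 = 11236 = n. ✓

n = 11236 = 56² + 90² (one valid representation with x ≤ y).


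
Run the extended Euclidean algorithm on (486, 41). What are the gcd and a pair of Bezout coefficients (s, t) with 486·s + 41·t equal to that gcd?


Euclidean algorithm on (486, 41) — divide until remainder is 0:
  486 = 11 · 41 + 35
  41 = 1 · 35 + 6
  35 = 5 · 6 + 5
  6 = 1 · 5 + 1
  5 = 5 · 1 + 0
gcd(486, 41) = 1.
Track Bezout coefficients alongside the remainders: start with r₀ = 486 = a·1 + b·0 (s = 1, t = 0) and r₁ = 41 = a·0 + b·1 (s = 0, t = 1); each new remainder r_{k+1} = r_{k-1} − q_k·r_k inherits s_{k+1} = s_{k-1} − q_k·s_k, t_{k+1} = t_{k-1} − q_k·t_k, so r_k = a·s_k + b·t_k at every step:
  q = 11: r = 35, s = 1 − 11·0 = 1, t = 0 − 11·1 = -11  (check: 486·1 + 41·(-11) = 35)
  q = 1: r = 6, s = 0 − 1·1 = -1, t = 1 − 1·(-11) = 12  (check: 486·(-1) + 41·12 = 6)
  q = 5: r = 5, s = 1 − 5·(-1) = 6, t = -11 − 5·12 = -71  (check: 486·6 + 41·(-71) = 5)
  q = 1: r = 1, s = -1 − 1·6 = -7, t = 12 − 1·(-71) = 83  (check: 486·(-7) + 41·83 = 1)
The row with r = 1 (the gcd) gives the Bezout coefficients s = -7, t = 83.
Result: 486 · (-7) + 41 · (83) = 1.

gcd(486, 41) = 1; s = -7, t = 83 (check: 486·(-7) + 41·83 = 1).


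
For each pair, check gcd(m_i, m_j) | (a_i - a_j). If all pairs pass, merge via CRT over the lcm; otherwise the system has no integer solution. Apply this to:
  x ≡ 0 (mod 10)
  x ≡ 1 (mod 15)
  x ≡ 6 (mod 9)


Moduli 10, 15, 9 are not pairwise coprime, so CRT works modulo lcm(m_i) when all pairwise compatibility conditions hold.
Pairwise compatibility: gcd(m_i, m_j) must divide a_i - a_j for every pair.
Merge one congruence at a time:
  Start: x ≡ 0 (mod 10).
  Combine with x ≡ 1 (mod 15): gcd(10, 15) = 5, and 1 - 0 = 1 is NOT divisible by 5.
    ⇒ system is inconsistent (no integer solution).

No solution (the system is inconsistent).


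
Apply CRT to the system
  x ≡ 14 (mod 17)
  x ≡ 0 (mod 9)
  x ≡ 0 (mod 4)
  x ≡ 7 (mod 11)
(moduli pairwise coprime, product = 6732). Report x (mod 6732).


Product of moduli M = 17 · 9 · 4 · 11 = 6732.
Merge one congruence at a time:
  Start: x ≡ 14 (mod 17).
  Combine with x ≡ 0 (mod 9); new modulus lcm = 153.
    Write x = 14 + 17·t and substitute into x ≡ 0 (mod 9): 17·t ≡ 0 − 14 = -14 (mod 9).
    Reduce coefficients mod 9: 8·t ≡ 4 (mod 9).
    The inverse of 8 mod 9 is 8 (since 8·8 = 64 = 7·9 + 1), so t ≡ 8·4 = 32 ≡ 5 (mod 9).
    Then x = 14 + 17·5 = 99, valid modulo lcm(17, 9) = 153: x ≡ 99 (mod 153).
  Combine with x ≡ 0 (mod 4); new modulus lcm = 612.
    Write x = 99 + 153·t and substitute into x ≡ 0 (mod 4): 153·t ≡ 0 − 99 = -99 (mod 4).
    Reduce coefficients mod 4: 1·t ≡ 1 (mod 4).
    So t ≡ 1 (mod 4).
    Then x = 99 + 153·1 = 252, valid modulo lcm(153, 4) = 612: x ≡ 252 (mod 612).
  Combine with x ≡ 7 (mod 11); new modulus lcm = 6732.
    Write x = 252 + 612·t and substitute into x ≡ 7 (mod 11): 612·t ≡ 7 − 252 = -245 (mod 11).
    Reduce coefficients mod 11: 7·t ≡ 8 (mod 11).
    The inverse of 7 mod 11 is 8 (since 7·8 = 56 = 5·11 + 1), so t ≡ 8·8 = 64 ≡ 9 (mod 11).
    Then x = 252 + 612·9 = 5760, valid modulo lcm(612, 11) = 6732: x ≡ 5760 (mod 6732).
Verify against each original: 5760 mod 17 = 14, 5760 mod 9 = 0, 5760 mod 4 = 0, 5760 mod 11 = 7.

x ≡ 5760 (mod 6732).


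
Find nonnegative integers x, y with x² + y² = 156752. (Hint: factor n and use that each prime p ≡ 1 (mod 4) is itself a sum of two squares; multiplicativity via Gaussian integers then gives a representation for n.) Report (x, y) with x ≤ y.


Step 1: Factor n = 156752 = 2^4 · 97 · 101.
Step 2: Check the mod-4 condition on each prime factor: 2 = 2 (special); 97 ≡ 1 (mod 4), exponent 1; 101 ≡ 1 (mod 4), exponent 1.
All primes ≡ 3 (mod 4) appear to even exponent (or don't appear), so by the two-squares theorem n IS expressible as a sum of two squares.
Step 3: Build a representation. Group n = k² · m with k = 4 and m = 97 · 101 = 9797 (a product of primes ≡ 1 (mod 4)); a representation of m scales to one of n via (k·x)² + (k·y)² = k²(x² + y²). Each prime p ≡ 1 (mod 4) is itself a sum of two squares; find a² by testing p − a² for a perfect square:
  97: 97 − 1² = 96, 97 − 2² = 93, 97 − 3² = 88, 97 − 4² = 81 = 9² ⇒ 97 = 4² + 9².
  101: 101 − 1² = 100 = 10² ⇒ 101 = 1² + 10².
  Combine using the Brahmagupta–Fibonacci identity (a² + b²)(c² + d²) = (ac − bd)² + (ad + bc)² = (ac + bd)² + (ad − bc)²:
  97 · 101 = 9797: from (4² + 9²)(1² + 10²), take (4·1 − 9·10, 4·10 + 9·1) = (4 − 90, 40 + 9) = (-86, 49); dropping signs (only squares matter) gives (86, 49); check 86² + 49² = 7396 + 2401 = 9797 ✓.
  Scale by k = 4: (4·86, 4·49) = (344, 196).
Step 4: Order so x ≤ y and verify: 196² + 344² = 38416 + 118336 = 156752 = n. ✓

n = 156752 = 196² + 344² (one valid representation with x ≤ y).
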